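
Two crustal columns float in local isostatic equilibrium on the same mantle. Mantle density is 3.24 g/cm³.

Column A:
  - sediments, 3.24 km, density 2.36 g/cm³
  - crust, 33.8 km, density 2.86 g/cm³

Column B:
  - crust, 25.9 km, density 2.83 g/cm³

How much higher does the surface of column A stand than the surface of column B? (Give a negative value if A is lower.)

For any compensation level in the mantle, the mantle terms cancel and isostasy reduces to e = (Σt_A − Σt_B) − (Σ(ρt)_A − Σ(ρt)_B) / ρ_m.
Σt_A = 37.04 km; Σt_B = 25.9 km; Σ(ρt)_A = 104.3144; Σ(ρt)_B = 73.297 (in km·g/cm³).
e = (37.04 − 25.9) − (104.3144 − 73.297) / 3.24 = 1.57 km.

1.57 km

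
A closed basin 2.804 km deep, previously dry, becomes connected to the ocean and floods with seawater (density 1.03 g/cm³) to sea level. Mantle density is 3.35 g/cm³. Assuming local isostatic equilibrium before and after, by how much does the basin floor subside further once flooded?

After flooding the water column is d + s deep. Its weight must equal the weight of mantle displaced by the extra subsidence s: (d + s) ρ_w = s ρ_m.
s = d ρ_w / (ρ_m − ρ_w) = 2.804 km × 1.03/(3.35 − 1.03) = 1.24 km.

1.24 km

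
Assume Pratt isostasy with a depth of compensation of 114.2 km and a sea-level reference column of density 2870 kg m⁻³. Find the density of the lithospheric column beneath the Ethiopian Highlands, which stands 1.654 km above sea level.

Pratt balance: ρ_ref D = ρ (D + h).
ρ = ρ_ref D/(D + h) = 2870 × 114.2 km/(114.2 km + 1.654 km) = 2830 kg m⁻³.

2830 kg m⁻³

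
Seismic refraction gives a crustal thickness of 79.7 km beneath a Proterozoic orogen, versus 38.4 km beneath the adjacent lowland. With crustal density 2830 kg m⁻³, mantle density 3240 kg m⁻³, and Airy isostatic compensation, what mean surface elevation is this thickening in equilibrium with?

Excess crust Δ = 79.7 km − 38.4 km = 41.3 km, split between elevation h and root r with h + r = Δ.
Airy balance ρ_c h = (ρ_m − ρ_c) r gives r = h ρ_c/(ρ_m − ρ_c), so h (1 + ρ_c/(ρ_m − ρ_c)) = Δ, i.e. h = Δ (ρ_m − ρ_c)/ρ_m.
h = 41.3 km × 410/3240 = 5.23 km.

5.23 km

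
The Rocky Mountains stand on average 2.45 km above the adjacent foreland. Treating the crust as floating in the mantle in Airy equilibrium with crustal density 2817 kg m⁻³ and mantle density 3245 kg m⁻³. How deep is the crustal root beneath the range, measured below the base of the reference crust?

Isostatic balance requires: the weight of the topography is balanced by the buoyancy of the root, ρ_c h = (ρ_m − ρ_c) r.
r = h · ρ_c / (ρ_m − ρ_c) = 2.45 km × 2817 / (3245 − 2817) = 16.1 km.

16.1 km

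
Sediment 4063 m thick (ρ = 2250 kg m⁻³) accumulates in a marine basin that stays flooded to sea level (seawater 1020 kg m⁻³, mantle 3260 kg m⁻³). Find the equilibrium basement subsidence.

2230 m

Submarine loading: the sediment displaces seawater, and the subsidence is in turn flooded, so s (ρ_m − ρ_w) = t (ρ_sed − ρ_w).
s = 4063 m × (2250 − 1020) / (3260 − 1020) = 2230 m.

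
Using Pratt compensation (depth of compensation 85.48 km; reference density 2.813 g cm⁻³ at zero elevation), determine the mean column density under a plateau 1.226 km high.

Pratt balance: ρ_ref D = ρ (D + h).
ρ = ρ_ref D/(D + h) = 2.813 × 85.48 km/(85.48 km + 1.226 km) = 2.77 g cm⁻³.

2.77 g cm⁻³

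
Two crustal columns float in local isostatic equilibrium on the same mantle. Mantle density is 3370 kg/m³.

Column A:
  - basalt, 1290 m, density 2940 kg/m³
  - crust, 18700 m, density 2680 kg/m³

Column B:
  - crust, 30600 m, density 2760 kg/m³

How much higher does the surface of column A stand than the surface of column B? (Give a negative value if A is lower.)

For any compensation level in the mantle, the mantle terms cancel and isostasy reduces to e = (Σt_A − Σt_B) − (Σ(ρt)_A − Σ(ρt)_B) / ρ_m.
Σt_A = 19990 m; Σt_B = 30600 m; Σ(ρt)_A = 53908600; Σ(ρt)_B = 84456000 (in m·kg/m³).
e = (19990 − 30600) − (53908600 − 84456000) / 3370 = −1550 m.

−1550 m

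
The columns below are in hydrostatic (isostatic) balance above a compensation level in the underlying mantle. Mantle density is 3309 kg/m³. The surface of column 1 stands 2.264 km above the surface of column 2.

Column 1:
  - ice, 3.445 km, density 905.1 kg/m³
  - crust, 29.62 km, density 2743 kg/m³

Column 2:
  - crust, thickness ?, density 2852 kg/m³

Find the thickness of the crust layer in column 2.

38.4 km

Take the compensation level at the base of the deeper column (depth z_c below the surface of column 1) and equate Σ ρ_i t_i down to z_c; mantle fills any gap and the z_c terms cancel.
Column 1: 3.445×905.1 + 29.62×2743 + (z_c − 33.065)×3309
Column 2: 2.264×0 + x×2852 + (z_c − 2.264 − 0 − x)×3309
The z_c×3309 term appears on both sides and cancels. Collect the known terms of each column as K = Σ(ρt)_known − 3309 × (depth of known layers): K_1 = 84365.7295 − 3309×33.065 = −25046.3555; K_2 = 0 − 3309×(2.264 + 0) = −7491.576.
Balance: K_1 = K_2 − x×(3309 − 2852), so x = (K_2 − K_1)/(3309 − 2852) = 17554.8/457 = 38.4 km.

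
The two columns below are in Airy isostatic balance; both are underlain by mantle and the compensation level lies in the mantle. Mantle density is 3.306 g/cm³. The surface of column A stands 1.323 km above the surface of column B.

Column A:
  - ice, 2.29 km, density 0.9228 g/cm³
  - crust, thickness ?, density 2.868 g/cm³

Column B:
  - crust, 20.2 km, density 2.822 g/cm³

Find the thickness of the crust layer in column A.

19.8 km

Take the compensation level at the base of the deeper column (depth z_c below the surface of column A) and equate Σ ρ_i t_i down to z_c; mantle fills any gap and the z_c terms cancel.
Column A: 2.29×0.9228 + x×2.868 + (z_c − 2.29 − x)×3.306
Column B: 1.323×0 + 20.2×2.822 + (z_c − 1.323 − 20.2)×3.306
The z_c×3.306 term appears on both sides and cancels. Collect the known terms of each column as K = Σ(ρt)_known − 3.306 × (depth of known layers): K_A = 2.113212 − 3.306×2.29 = −5.457528; K_B = 57.0044 − 3.306×(1.323 + 20.2) = −14.150638.
Balance: K_A − x×(3.306 − 2.868) = K_B, so x = (K_A − K_B)/(3.306 − 2.868) = 8.69311/0.438 = 19.8 km.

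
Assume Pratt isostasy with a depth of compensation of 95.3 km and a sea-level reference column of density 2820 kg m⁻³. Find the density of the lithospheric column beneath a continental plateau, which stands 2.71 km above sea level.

2740 kg m⁻³

Pratt balance: ρ_ref D = ρ (D + h).
ρ = ρ_ref D/(D + h) = 2820 × 95.3 km/(95.3 km + 2.71 km) = 2740 kg m⁻³.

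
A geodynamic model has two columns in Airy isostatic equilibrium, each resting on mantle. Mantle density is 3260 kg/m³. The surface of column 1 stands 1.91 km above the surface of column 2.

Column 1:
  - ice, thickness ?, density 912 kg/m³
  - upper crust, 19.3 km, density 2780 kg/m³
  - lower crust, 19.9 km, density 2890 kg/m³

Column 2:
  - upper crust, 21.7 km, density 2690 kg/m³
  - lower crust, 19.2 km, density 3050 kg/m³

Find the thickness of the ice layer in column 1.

Take the compensation level at the base of the deeper column (depth z_c below the surface of column 1) and equate Σ ρ_i t_i down to z_c; mantle fills any gap and the z_c terms cancel.
Column 1: x×912 + 19.3×2780 + 19.9×2890 + (z_c − 39.2 − x)×3260
Column 2: 1.91×0 + 21.7×2690 + 19.2×3050 + (z_c − 1.91 − 40.9)×3260
The z_c×3260 term appears on both sides and cancels. Collect the known terms of each column as K = Σ(ρt)_known − 3260 × (depth of known layers): K_1 = 111165 − 3260×39.2 = −16627; K_2 = 116933 − 3260×(1.91 + 40.9) = −22627.6.
Balance: K_1 − x×(3260 − 912) = K_2, so x = (K_1 − K_2)/(3260 − 912) = 6000.6/2348 = 2.56 km.

2.56 km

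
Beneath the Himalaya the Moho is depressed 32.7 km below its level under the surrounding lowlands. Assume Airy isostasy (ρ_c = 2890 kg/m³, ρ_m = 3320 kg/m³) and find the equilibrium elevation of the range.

4.87 km

Equating mass per unit area of the two columns: ρ_c h = (ρ_m − ρ_c) r.
h = r (ρ_m − ρ_c) / ρ_c = 32.7 km × (3320 − 2890) / 2890 = 4.87 km.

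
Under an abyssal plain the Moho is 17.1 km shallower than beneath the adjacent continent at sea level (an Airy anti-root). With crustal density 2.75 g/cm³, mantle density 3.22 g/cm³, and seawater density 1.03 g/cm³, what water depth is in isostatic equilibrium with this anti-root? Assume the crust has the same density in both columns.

Replacing a thickness d of crust by seawater at the top must be balanced by replacing crust with mantle at the base: d (ρ_c − ρ_w) = a (ρ_m − ρ_c).
d = a (ρ_m − ρ_c)/(ρ_c − ρ_w) = 17.1 km × 0.47/1.72 = 4.67 km.

4.67 km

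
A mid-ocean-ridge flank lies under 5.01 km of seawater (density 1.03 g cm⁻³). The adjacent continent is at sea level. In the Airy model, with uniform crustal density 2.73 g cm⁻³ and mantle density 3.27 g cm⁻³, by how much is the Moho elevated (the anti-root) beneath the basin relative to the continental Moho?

15.8 km

For local isostatic compensation: replacing crust with seawater at the top is compensated by replacing crust with mantle at the base: d (ρ_c − ρ_w) = a (ρ_m − ρ_c).
a = d (ρ_c − ρ_w)/(ρ_m − ρ_c) = 5.01 km × 1.7/0.54 = 15.8 km.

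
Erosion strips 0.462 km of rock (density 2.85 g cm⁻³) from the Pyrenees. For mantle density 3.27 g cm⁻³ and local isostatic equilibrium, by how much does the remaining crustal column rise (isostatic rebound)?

Unloading: uplift u = e ρ_c/ρ_m = 0.462 km × 2.85/3.27 = 0.403 km.

0.403 km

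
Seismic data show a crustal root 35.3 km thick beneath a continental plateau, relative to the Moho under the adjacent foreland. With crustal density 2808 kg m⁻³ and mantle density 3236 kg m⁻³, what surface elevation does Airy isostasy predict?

5.38 km

Isostatic balance requires: ρ_c h = (ρ_m − ρ_c) r.
h = r (ρ_m − ρ_c) / ρ_c = 35.3 km × (3236 − 2808) / 2808 = 5.38 km.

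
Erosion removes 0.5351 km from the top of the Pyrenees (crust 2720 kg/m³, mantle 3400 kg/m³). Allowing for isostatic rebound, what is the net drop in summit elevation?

Rebound u = e ρ_c/ρ_m = 0.5351 km × 2720/3400 = 0.4281 km.
Net surface drop = e − u = 0.5351 km − 0.4281 km = e (ρ_m − ρ_c)/ρ_m = 0.107 km.

0.107 km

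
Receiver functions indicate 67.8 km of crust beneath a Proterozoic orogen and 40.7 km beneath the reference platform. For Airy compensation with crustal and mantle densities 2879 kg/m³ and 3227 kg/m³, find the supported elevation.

2.92 km

Excess crust Δ = 67.8 km − 40.7 km = 27.1 km, split between elevation h and root r with h + r = Δ.
Airy balance ρ_c h = (ρ_m − ρ_c) r gives r = h ρ_c/(ρ_m − ρ_c), so h (1 + ρ_c/(ρ_m − ρ_c)) = Δ, i.e. h = Δ (ρ_m − ρ_c)/ρ_m.
h = 27.1 km × 348/3227 = 2.92 km.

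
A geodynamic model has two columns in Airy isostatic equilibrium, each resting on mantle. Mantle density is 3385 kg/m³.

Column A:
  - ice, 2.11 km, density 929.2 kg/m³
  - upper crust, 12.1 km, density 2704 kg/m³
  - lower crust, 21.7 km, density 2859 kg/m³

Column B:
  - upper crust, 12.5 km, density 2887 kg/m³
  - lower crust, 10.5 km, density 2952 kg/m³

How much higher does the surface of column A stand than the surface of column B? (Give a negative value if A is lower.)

4.15 km

For any compensation level in the mantle, the mantle terms cancel and isostasy reduces to e = (Σt_A − Σt_B) − (Σ(ρt)_A − Σ(ρt)_B) / ρ_m.
Σt_A = 35.91 km; Σt_B = 23 km; Σ(ρt)_A = 96719.312; Σ(ρt)_B = 67083.5 (in km·kg/m³).
e = (35.91 − 23) − (96719.312 − 67083.5) / 3385 = 4.15 km.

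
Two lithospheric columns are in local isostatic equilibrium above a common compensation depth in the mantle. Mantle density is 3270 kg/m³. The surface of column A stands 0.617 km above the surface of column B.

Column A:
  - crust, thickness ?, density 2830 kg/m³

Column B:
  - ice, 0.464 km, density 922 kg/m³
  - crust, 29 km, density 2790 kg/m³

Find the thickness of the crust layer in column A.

38.7 km

Take the compensation level at the base of the deeper column (depth z_c below the surface of column A) and equate Σ ρ_i t_i down to z_c; mantle fills any gap and the z_c terms cancel.
Column A: x×2830 + (z_c − 0 − x)×3270
Column B: 0.617×0 + 0.464×922 + 29×2790 + (z_c − 0.617 − 29.464)×3270
The z_c×3270 term appears on both sides and cancels. Collect the known terms of each column as K = Σ(ρt)_known − 3270 × (depth of known layers): K_A = 0 − 3270×0 = 0; K_B = 81337.808 − 3270×(0.617 + 29.464) = −17027.062.
Balance: K_A − x×(3270 − 2830) = K_B, so x = (K_A − K_B)/(3270 − 2830) = 17027.1/440 = 38.7 km.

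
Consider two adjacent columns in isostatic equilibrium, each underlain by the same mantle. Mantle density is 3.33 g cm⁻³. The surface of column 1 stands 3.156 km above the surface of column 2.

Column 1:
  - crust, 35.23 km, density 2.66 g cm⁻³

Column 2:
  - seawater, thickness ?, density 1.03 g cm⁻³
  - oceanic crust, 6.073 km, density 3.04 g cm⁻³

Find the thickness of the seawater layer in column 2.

4.93 km

Take the compensation level at the base of the deeper column (depth z_c below the surface of column 1) and equate Σ ρ_i t_i down to z_c; mantle fills any gap and the z_c terms cancel.
Column 1: 35.23×2.66 + (z_c − 35.23)×3.33
Column 2: 3.156×0 + x×1.03 + 6.073×3.04 + (z_c − 3.156 − 6.073 − x)×3.33
The z_c×3.33 term appears on both sides and cancels. Collect the known terms of each column as K = Σ(ρt)_known − 3.33 × (depth of known layers): K_1 = 93.7118 − 3.33×35.23 = −23.6041; K_2 = 18.46192 − 3.33×(3.156 + 6.073) = −12.27065.
Balance: K_1 = K_2 − x×(3.33 − 1.03), so x = (K_2 − K_1)/(3.33 − 1.03) = 11.3334/2.3 = 4.93 km.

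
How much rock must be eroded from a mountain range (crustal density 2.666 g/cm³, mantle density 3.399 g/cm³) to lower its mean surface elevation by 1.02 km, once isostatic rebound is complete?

Net drop Δ = e − u = e − e ρ_c/ρ_m = e (ρ_m − ρ_c)/ρ_m.
e = Δ ρ_m/(ρ_m − ρ_c) = 1.02 km × 3.399/0.733 = 4.73 km.

4.73 km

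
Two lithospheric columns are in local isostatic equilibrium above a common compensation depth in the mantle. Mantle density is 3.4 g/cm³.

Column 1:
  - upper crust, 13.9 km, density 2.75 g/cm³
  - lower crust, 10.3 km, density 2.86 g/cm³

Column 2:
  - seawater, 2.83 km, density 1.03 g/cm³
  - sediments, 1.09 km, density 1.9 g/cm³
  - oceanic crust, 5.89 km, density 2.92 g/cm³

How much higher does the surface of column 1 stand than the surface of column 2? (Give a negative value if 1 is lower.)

1.01 km

For any compensation level in the mantle, the mantle terms cancel and isostasy reduces to e = (Σt_1 − Σt_2) − (Σ(ρt)_1 − Σ(ρt)_2) / ρ_m.
Σt_1 = 24.2 km; Σt_2 = 9.81 km; Σ(ρt)_1 = 67.683; Σ(ρt)_2 = 22.1847 (in km·g/cm³).
e = (24.2 − 9.81) − (67.683 − 22.1847) / 3.4 = 1.01 km.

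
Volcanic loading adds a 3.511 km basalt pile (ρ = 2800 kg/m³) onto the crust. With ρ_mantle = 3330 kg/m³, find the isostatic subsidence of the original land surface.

2.95 km

Subaerial loading: s = t ρ_load / ρ_m.
s = 3.511 km × 2800/3330 = 2.95 km.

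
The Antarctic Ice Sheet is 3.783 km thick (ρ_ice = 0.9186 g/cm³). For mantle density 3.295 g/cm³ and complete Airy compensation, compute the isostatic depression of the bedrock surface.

1.05 km

Isostatic balance requires: the ice load ρ_ice t is balanced by mantle displaced below, ρ_m s.
s = t ρ_ice / ρ_m = 3.783 km × 0.9186/3.295 = 1.05 km.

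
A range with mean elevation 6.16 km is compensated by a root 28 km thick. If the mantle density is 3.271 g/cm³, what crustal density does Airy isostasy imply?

ρ_c h = (ρ_m − ρ_c) r → ρ_c (h + r) = ρ_m r → ρ_c = ρ_m r / (h + r).
ρ_c = 3.271 × 28 km / (6.16 km + 28 km) = 2.68 g/cm³.

2.68 g/cm³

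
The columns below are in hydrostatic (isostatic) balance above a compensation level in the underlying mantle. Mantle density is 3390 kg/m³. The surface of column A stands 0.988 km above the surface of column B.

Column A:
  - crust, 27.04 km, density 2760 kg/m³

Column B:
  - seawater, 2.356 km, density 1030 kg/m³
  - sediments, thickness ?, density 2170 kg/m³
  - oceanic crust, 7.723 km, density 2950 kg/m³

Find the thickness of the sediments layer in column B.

3.88 km

Take the compensation level at the base of the deeper column (depth z_c below the surface of column A) and equate Σ ρ_i t_i down to z_c; mantle fills any gap and the z_c terms cancel.
Column A: 27.04×2760 + (z_c − 27.04)×3390
Column B: 0.988×0 + 2.356×1030 + x×2170 + 7.723×2950 + (z_c − 0.988 − 10.079 − x)×3390
The z_c×3390 term appears on both sides and cancels. Collect the known terms of each column as K = Σ(ρt)_known − 3390 × (depth of known layers): K_A = 74630.4 − 3390×27.04 = −17035.2; K_B = 25209.53 − 3390×(0.988 + 10.079) = −12307.6.
Balance: K_A = K_B − x×(3390 − 2170), so x = (K_B − K_A)/(3390 − 2170) = 4727.6/1220 = 3.88 km.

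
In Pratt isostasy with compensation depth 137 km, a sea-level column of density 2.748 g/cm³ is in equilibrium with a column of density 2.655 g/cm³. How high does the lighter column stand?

4.8 km

ρ_ref D = ρ (D + h) → h = D (ρ_ref − ρ)/ρ.
h = 137 km × (2.748 − 2.655)/2.655 = 4.8 km.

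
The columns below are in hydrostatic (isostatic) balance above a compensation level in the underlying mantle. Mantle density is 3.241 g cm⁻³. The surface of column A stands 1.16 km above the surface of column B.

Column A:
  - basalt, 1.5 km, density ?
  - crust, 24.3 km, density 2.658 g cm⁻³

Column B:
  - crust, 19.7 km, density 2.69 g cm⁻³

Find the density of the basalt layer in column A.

2.94 g cm⁻³

Take the compensation level at the base of the deeper column (depth z_c below the surface of column A) and equate Σ ρ_i t_i down to z_c; mantle fills any gap and the z_c terms cancel.
Column A: 1.5×ρ + 24.3×2.658 + (z_c − 25.8)×3.241
Column B: 1.16×0 + 19.7×2.69 + (z_c − 1.16 − 19.7)×3.241
The z_c×3.241 term appears on both sides and cancels. Collect the known terms of each column as K = Σ(ρt)_known − 3.241 × (depth of known layers): K_A = 64.5894 − 3.241×25.8 = −19.0284; K_B = 52.993 − 3.241×(1.16 + 19.7) = −14.61426.
Balance: K_A + 1.5×ρ = K_B, so ρ = (K_B − K_A)/1.5 = 4.41414/1.5 = 2.94 g cm⁻³.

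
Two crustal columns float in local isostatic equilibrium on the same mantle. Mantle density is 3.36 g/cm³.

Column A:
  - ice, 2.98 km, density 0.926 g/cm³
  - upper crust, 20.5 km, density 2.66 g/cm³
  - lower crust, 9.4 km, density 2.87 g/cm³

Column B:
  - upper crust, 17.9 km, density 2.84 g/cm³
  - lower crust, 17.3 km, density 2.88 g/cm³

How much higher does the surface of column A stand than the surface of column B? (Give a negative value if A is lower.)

2.56 km

For any compensation level in the mantle, the mantle terms cancel and isostasy reduces to e = (Σt_A − Σt_B) − (Σ(ρt)_A − Σ(ρt)_B) / ρ_m.
Σt_A = 32.88 km; Σt_B = 35.2 km; Σ(ρt)_A = 84.26748; Σ(ρt)_B = 100.66 (in km·g/cm³).
e = (32.88 − 35.2) − (84.26748 − 100.66) / 3.36 = 2.56 km.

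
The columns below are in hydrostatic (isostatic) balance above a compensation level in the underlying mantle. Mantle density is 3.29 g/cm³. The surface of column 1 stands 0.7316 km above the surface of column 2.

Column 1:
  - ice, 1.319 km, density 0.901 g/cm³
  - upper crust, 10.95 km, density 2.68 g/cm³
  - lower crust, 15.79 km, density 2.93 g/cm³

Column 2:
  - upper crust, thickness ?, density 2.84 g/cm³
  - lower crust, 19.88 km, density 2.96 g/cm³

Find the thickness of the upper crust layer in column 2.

Take the compensation level at the base of the deeper column (depth z_c below the surface of column 1) and equate Σ ρ_i t_i down to z_c; mantle fills any gap and the z_c terms cancel.
Column 1: 1.319×0.901 + 10.95×2.68 + 15.79×2.93 + (z_c − 28.059)×3.29
Column 2: 0.7316×0 + x×2.84 + 19.88×2.96 + (z_c − 0.7316 − 19.88 − x)×3.29
The z_c×3.29 term appears on both sides and cancels. Collect the known terms of each column as K = Σ(ρt)_known − 3.29 × (depth of known layers): K_1 = 76.799119 − 3.29×28.059 = −15.514991; K_2 = 58.8448 − 3.29×(0.7316 + 19.88) = −8.967364.
Balance: K_1 = K_2 − x×(3.29 − 2.84), so x = (K_2 − K_1)/(3.29 − 2.84) = 6.54763/0.45 = 14.6 km.

14.6 km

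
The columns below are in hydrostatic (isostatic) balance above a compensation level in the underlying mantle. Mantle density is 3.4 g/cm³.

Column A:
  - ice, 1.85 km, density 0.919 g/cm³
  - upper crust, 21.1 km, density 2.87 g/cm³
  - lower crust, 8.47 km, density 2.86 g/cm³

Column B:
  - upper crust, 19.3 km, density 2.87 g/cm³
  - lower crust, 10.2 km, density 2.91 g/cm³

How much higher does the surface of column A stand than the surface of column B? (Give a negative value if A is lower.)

1.51 km

For any compensation level in the mantle, the mantle terms cancel and isostasy reduces to e = (Σt_A − Σt_B) − (Σ(ρt)_A − Σ(ρt)_B) / ρ_m.
Σt_A = 31.42 km; Σt_B = 29.5 km; Σ(ρt)_A = 86.48135; Σ(ρt)_B = 85.073 (in km·g/cm³).
e = (31.42 − 29.5) − (86.48135 − 85.073) / 3.4 = 1.51 km.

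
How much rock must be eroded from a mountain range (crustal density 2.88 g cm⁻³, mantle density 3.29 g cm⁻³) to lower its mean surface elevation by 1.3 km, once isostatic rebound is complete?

10.4 km

Net drop Δ = e − u = e − e ρ_c/ρ_m = e (ρ_m − ρ_c)/ρ_m.
e = Δ ρ_m/(ρ_m − ρ_c) = 1.3 km × 3.29/0.41 = 10.4 km.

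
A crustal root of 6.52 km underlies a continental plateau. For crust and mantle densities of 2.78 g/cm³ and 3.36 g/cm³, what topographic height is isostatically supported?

Isostatic balance requires: ρ_c h = (ρ_m − ρ_c) r.
h = r (ρ_m − ρ_c) / ρ_c = 6.52 km × (3.36 − 2.78) / 2.78 = 1.36 km.

1.36 km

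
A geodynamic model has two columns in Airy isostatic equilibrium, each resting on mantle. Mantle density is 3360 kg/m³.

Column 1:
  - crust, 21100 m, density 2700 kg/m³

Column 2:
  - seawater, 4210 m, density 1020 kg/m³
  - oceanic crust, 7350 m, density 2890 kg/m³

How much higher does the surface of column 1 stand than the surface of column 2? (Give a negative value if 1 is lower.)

For any compensation level in the mantle, the mantle terms cancel and isostasy reduces to e = (Σt_1 − Σt_2) − (Σ(ρt)_1 − Σ(ρt)_2) / ρ_m.
Σt_1 = 21100 m; Σt_2 = 11560 m; Σ(ρt)_1 = 56970000; Σ(ρt)_2 = 25535700 (in m·kg/m³).
e = (21100 − 11560) − (56970000 − 25535700) / 3360 = 185 m.

185 m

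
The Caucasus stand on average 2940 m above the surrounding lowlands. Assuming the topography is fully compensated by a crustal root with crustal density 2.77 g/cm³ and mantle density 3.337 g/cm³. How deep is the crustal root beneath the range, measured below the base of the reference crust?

Balancing pressure at the compensation depth: the weight of the topography is balanced by the buoyancy of the root, ρ_c h = (ρ_m − ρ_c) r.
r = h · ρ_c / (ρ_m − ρ_c) = 2940 m × 2.77 / (3.337 − 2.77) = 14400 m.

14400 m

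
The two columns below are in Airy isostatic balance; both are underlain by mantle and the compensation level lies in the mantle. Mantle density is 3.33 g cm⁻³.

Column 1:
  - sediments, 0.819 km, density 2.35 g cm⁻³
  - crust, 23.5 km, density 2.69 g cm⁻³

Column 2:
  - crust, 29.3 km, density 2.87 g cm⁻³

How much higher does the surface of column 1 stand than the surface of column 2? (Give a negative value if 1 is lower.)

0.71 km

For any compensation level in the mantle, the mantle terms cancel and isostasy reduces to e = (Σt_1 − Σt_2) − (Σ(ρt)_1 − Σ(ρt)_2) / ρ_m.
Σt_1 = 24.319 km; Σt_2 = 29.3 km; Σ(ρt)_1 = 65.13965; Σ(ρt)_2 = 84.091 (in km·g cm⁻³).
e = (24.319 − 29.3) − (65.13965 − 84.091) / 3.33 = 0.71 km.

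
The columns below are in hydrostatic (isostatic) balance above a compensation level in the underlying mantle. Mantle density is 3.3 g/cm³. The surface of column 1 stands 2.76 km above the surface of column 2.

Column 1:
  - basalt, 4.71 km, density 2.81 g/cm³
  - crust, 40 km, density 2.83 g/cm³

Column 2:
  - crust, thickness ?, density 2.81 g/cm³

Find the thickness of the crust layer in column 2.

Take the compensation level at the base of the deeper column (depth z_c below the surface of column 1) and equate Σ ρ_i t_i down to z_c; mantle fills any gap and the z_c terms cancel.
Column 1: 4.71×2.81 + 40×2.83 + (z_c − 44.71)×3.3
Column 2: 2.76×0 + x×2.81 + (z_c − 2.76 − 0 − x)×3.3
The z_c×3.3 term appears on both sides and cancels. Collect the known terms of each column as K = Σ(ρt)_known − 3.3 × (depth of known layers): K_1 = 126.4351 − 3.3×44.71 = −21.1079; K_2 = 0 − 3.3×(2.76 + 0) = −9.108.
Balance: K_1 = K_2 − x×(3.3 − 2.81), so x = (K_2 − K_1)/(3.3 − 2.81) = 11.9999/0.49 = 24.5 km.

24.5 km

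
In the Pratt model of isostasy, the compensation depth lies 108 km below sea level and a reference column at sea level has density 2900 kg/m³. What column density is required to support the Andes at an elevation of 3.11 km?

Pratt balance: ρ_ref D = ρ (D + h).
ρ = ρ_ref D/(D + h) = 2900 × 108 km/(108 km + 3.11 km) = 2820 kg/m³.

2820 kg/m³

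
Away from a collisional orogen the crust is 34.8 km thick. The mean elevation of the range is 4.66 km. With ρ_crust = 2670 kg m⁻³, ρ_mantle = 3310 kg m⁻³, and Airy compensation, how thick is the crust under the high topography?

58.9 km

Root depth r = h ρ_c / (ρ_m − ρ_c) = 4.66 km × 2670 / 640 = 19.44 km.
Total thickness = T + h + r = 34.8 km + 4.66 km + 19.44 km = 58.9 km.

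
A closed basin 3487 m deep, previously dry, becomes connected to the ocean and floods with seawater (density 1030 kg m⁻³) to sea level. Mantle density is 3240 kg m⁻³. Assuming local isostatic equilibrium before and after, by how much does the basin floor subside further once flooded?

After flooding the water column is d + s deep. Its weight must equal the weight of mantle displaced by the extra subsidence s: (d + s) ρ_w = s ρ_m.
s = d ρ_w / (ρ_m − ρ_w) = 3487 m × 1030/(3240 − 1030) = 1630 m.

1630 m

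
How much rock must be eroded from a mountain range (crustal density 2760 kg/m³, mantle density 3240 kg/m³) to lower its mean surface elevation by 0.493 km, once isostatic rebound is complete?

3.33 km

Net drop Δ = e − u = e − e ρ_c/ρ_m = e (ρ_m − ρ_c)/ρ_m.
e = Δ ρ_m/(ρ_m − ρ_c) = 0.493 km × 3240/480 = 3.33 km.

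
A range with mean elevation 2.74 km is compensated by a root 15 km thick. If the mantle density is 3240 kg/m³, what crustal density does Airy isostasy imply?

ρ_c h = (ρ_m − ρ_c) r → ρ_c (h + r) = ρ_m r → ρ_c = ρ_m r / (h + r).
ρ_c = 3240 × 15 km / (2.74 km + 15 km) = 2740 kg/m³.

2740 kg/m³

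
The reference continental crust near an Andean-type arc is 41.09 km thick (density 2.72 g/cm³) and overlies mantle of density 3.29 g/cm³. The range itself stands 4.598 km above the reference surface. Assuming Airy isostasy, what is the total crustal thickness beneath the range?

67.6 km

Root depth r = h ρ_c / (ρ_m − ρ_c) = 4.598 km × 2.72 / 0.57 = 21.94 km.
Total thickness = T + h + r = 41.09 km + 4.598 km + 21.94 km = 67.6 km.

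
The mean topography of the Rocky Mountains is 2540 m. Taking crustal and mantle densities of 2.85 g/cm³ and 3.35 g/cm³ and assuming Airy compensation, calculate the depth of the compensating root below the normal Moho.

In Airy isostatic equilibrium: the weight of the topography is balanced by the buoyancy of the root, ρ_c h = (ρ_m − ρ_c) r.
r = h · ρ_c / (ρ_m − ρ_c) = 2540 m × 2.85 / (3.35 − 2.85) = 14500 m.

14500 m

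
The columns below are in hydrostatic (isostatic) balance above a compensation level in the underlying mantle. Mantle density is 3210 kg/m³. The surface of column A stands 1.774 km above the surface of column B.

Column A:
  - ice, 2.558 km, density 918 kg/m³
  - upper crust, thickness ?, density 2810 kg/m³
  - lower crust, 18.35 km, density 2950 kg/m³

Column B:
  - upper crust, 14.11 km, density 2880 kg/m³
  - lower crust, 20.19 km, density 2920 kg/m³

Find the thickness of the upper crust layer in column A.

Take the compensation level at the base of the deeper column (depth z_c below the surface of column A) and equate Σ ρ_i t_i down to z_c; mantle fills any gap and the z_c terms cancel.
Column A: 2.558×918 + x×2810 + 18.35×2950 + (z_c − 20.908 − x)×3210
Column B: 1.774×0 + 14.11×2880 + 20.19×2920 + (z_c − 1.774 − 34.3)×3210
The z_c×3210 term appears on both sides and cancels. Collect the known terms of each column as K = Σ(ρt)_known − 3210 × (depth of known layers): K_A = 56480.744 − 3210×20.908 = −10633.936; K_B = 99591.6 − 3210×(1.774 + 34.3) = −16205.94.
Balance: K_A − x×(3210 − 2810) = K_B, so x = (K_A − K_B)/(3210 − 2810) = 5572/400 = 13.9 km.

13.9 km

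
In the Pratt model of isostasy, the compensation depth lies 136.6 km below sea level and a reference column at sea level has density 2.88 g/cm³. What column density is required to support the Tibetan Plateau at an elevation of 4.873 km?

Pratt balance: ρ_ref D = ρ (D + h).
ρ = ρ_ref D/(D + h) = 2.88 × 136.6 km/(136.6 km + 4.873 km) = 2.78 g/cm³.

2.78 g/cm³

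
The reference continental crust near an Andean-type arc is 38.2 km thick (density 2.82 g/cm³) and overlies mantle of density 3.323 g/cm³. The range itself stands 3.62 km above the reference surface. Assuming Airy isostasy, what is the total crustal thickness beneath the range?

62.1 km

Root depth r = h ρ_c / (ρ_m − ρ_c) = 3.62 km × 2.82 / 0.503 = 20.3 km.
Total thickness = T + h + r = 38.2 km + 3.62 km + 20.3 km = 62.1 km.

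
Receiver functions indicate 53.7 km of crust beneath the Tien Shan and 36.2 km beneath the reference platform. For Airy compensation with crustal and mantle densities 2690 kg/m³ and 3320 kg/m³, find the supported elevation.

3.32 km

Excess crust Δ = 53.7 km − 36.2 km = 17.5 km, split between elevation h and root r with h + r = Δ.
Airy balance ρ_c h = (ρ_m − ρ_c) r gives r = h ρ_c/(ρ_m − ρ_c), so h (1 + ρ_c/(ρ_m − ρ_c)) = Δ, i.e. h = Δ (ρ_m − ρ_c)/ρ_m.
h = 17.5 km × 630/3320 = 3.32 km.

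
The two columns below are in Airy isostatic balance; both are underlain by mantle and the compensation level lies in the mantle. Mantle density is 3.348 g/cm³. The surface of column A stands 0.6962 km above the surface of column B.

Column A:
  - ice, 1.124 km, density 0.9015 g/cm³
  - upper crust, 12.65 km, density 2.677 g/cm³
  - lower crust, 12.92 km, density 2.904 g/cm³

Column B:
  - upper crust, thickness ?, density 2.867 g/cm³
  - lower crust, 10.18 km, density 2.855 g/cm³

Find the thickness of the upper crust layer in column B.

20 km

Take the compensation level at the base of the deeper column (depth z_c below the surface of column A) and equate Σ ρ_i t_i down to z_c; mantle fills any gap and the z_c terms cancel.
Column A: 1.124×0.9015 + 12.65×2.677 + 12.92×2.904 + (z_c − 26.694)×3.348
Column B: 0.6962×0 + x×2.867 + 10.18×2.855 + (z_c − 0.6962 − 10.18 − x)×3.348
The z_c×3.348 term appears on both sides and cancels. Collect the known terms of each column as K = Σ(ρt)_known − 3.348 × (depth of known layers): K_A = 72.397016 − 3.348×26.694 = −16.974496; K_B = 29.0639 − 3.348×(0.6962 + 10.18) = −7.3496176.
Balance: K_A = K_B − x×(3.348 − 2.867), so x = (K_B − K_A)/(3.348 − 2.867) = 9.62488/0.481 = 20 km.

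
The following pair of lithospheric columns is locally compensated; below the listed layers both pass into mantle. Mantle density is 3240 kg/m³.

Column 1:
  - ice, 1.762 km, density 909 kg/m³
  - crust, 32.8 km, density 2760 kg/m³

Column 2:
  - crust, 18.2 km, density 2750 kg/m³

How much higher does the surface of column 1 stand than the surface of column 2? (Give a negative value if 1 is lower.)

3.37 km

For any compensation level in the mantle, the mantle terms cancel and isostasy reduces to e = (Σt_1 − Σt_2) − (Σ(ρt)_1 − Σ(ρt)_2) / ρ_m.
Σt_1 = 34.562 km; Σt_2 = 18.2 km; Σ(ρt)_1 = 92129.658; Σ(ρt)_2 = 50050 (in km·kg/m³).
e = (34.562 − 18.2) − (92129.658 − 50050) / 3240 = 3.37 km.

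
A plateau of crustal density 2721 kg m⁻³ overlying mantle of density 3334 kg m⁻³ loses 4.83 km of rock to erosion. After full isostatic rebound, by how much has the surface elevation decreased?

Rebound u = e ρ_c/ρ_m = 4.83 km × 2721/3334 = 3.942 km.
Net surface drop = e − u = 4.83 km − 3.942 km = e (ρ_m − ρ_c)/ρ_m = 0.888 km.

0.888 km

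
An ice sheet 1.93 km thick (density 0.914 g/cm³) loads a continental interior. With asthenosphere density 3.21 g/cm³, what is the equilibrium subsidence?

Balancing pressure at the compensation depth: the ice load ρ_ice t is balanced by mantle displaced below, ρ_m s.
s = t ρ_ice / ρ_m = 1.93 km × 0.914/3.21 = 0.55 km.

0.55 km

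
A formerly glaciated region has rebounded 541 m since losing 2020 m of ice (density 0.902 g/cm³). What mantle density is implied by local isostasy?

ρ_m = ρ_ice t / u = 0.902 × 2020 m/541 m = 3.37 g/cm³.

3.37 g/cm³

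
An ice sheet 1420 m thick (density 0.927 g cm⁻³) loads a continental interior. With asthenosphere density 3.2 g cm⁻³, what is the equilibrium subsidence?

Isostatic balance requires: the ice load ρ_ice t is balanced by mantle displaced below, ρ_m s.
s = t ρ_ice / ρ_m = 1420 m × 0.927/3.2 = 411 m.

411 m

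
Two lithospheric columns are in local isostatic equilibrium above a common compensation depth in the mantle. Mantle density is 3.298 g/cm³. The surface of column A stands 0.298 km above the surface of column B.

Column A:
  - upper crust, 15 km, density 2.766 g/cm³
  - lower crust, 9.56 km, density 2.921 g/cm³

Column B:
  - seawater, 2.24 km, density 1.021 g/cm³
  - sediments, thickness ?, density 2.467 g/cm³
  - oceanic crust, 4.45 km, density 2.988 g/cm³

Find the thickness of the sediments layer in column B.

4.96 km

Take the compensation level at the base of the deeper column (depth z_c below the surface of column A) and equate Σ ρ_i t_i down to z_c; mantle fills any gap and the z_c terms cancel.
Column A: 15×2.766 + 9.56×2.921 + (z_c − 24.56)×3.298
Column B: 0.298×0 + 2.24×1.021 + x×2.467 + 4.45×2.988 + (z_c − 0.298 − 6.69 − x)×3.298
The z_c×3.298 term appears on both sides and cancels. Collect the known terms of each column as K = Σ(ρt)_known − 3.298 × (depth of known layers): K_A = 69.41476 − 3.298×24.56 = −11.58412; K_B = 15.58364 − 3.298×(0.298 + 6.69) = −7.462784.
Balance: K_A = K_B − x×(3.298 − 2.467), so x = (K_B − K_A)/(3.298 − 2.467) = 4.12134/0.831 = 4.96 km.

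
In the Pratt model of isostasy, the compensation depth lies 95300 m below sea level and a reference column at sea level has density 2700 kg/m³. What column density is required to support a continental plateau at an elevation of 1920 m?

2650 kg/m³

Pratt balance: ρ_ref D = ρ (D + h).
ρ = ρ_ref D/(D + h) = 2700 × 95300 m/(95300 m + 1920 m) = 2650 kg/m³.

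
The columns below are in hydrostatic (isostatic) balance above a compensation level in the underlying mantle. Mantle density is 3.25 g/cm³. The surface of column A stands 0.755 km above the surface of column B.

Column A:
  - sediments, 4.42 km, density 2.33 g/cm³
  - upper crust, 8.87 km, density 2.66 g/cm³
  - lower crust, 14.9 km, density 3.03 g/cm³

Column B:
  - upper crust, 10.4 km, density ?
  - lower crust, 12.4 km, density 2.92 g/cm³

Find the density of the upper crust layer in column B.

Take the compensation level at the base of the deeper column (depth z_c below the surface of column A) and equate Σ ρ_i t_i down to z_c; mantle fills any gap and the z_c terms cancel.
Column A: 4.42×2.33 + 8.87×2.66 + 14.9×3.03 + (z_c − 28.19)×3.25
Column B: 0.755×0 + 10.4×ρ + 12.4×2.92 + (z_c − 0.755 − 22.8)×3.25
The z_c×3.25 term appears on both sides and cancels. Collect the known terms of each column as K = Σ(ρt)_known − 3.25 × (depth of known layers): K_A = 79.0398 − 3.25×28.19 = −12.5777; K_B = 36.208 − 3.25×(0.755 + 22.8) = −40.34575.
Balance: K_A = K_B + 10.4×ρ, so ρ = (K_A − K_B)/10.4 = 27.768/10.4 = 2.67 g/cm³.

2.67 g/cm³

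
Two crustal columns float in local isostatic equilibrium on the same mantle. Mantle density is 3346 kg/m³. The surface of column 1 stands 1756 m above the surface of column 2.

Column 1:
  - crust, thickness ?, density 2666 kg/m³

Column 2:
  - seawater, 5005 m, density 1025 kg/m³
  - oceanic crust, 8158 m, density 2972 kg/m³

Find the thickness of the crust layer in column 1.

30200 m

Take the compensation level at the base of the deeper column (depth z_c below the surface of column 1) and equate Σ ρ_i t_i down to z_c; mantle fills any gap and the z_c terms cancel.
Column 1: x×2666 + (z_c − 0 − x)×3346
Column 2: 1756×0 + 5005×1025 + 8158×2972 + (z_c − 1756 − 13163)×3346
The z_c×3346 term appears on both sides and cancels. Collect the known terms of each column as K = Σ(ρt)_known − 3346 × (depth of known layers): K_1 = 0 − 3346×0 = 0; K_2 = 29375701 − 3346×(1756 + 13163) = −20543273.
Balance: K_1 − x×(3346 − 2666) = K_2, so x = (K_1 − K_2)/(3346 − 2666) = 20543300/680 = 30200 m.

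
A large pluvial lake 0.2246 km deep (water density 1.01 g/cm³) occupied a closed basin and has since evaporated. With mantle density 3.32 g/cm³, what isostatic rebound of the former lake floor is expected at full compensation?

u = d ρ_w/ρ_m = 0.2246 km × 1.01/3.32 = 0.0683 km.

0.0683 km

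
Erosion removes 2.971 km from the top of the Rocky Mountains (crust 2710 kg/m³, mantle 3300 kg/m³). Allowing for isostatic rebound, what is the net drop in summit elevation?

0.531 km

Rebound u = e ρ_c/ρ_m = 2.971 km × 2710/3300 = 2.44 km.
Net surface drop = e − u = 2.971 km − 2.44 km = e (ρ_m − ρ_c)/ρ_m = 0.531 km.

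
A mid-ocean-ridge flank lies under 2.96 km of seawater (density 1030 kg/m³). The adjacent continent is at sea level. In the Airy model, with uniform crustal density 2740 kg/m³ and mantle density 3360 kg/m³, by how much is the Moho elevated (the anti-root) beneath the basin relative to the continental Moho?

By Archimedes' principle applied to the lithosphere: replacing crust with seawater at the top is compensated by replacing crust with mantle at the base: d (ρ_c − ρ_w) = a (ρ_m − ρ_c).
a = d (ρ_c − ρ_w)/(ρ_m − ρ_c) = 2.96 km × 1710/620 = 8.16 km.

8.16 km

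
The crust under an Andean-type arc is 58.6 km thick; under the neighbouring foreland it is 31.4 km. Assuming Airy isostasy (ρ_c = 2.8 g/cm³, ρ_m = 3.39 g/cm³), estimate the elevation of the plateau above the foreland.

Excess crust Δ = 58.6 km − 31.4 km = 27.2 km, split between elevation h and root r with h + r = Δ.
Airy balance ρ_c h = (ρ_m − ρ_c) r gives r = h ρ_c/(ρ_m − ρ_c), so h (1 + ρ_c/(ρ_m − ρ_c)) = Δ, i.e. h = Δ (ρ_m − ρ_c)/ρ_m.
h = 27.2 km × 0.59/3.39 = 4.73 km.

4.73 km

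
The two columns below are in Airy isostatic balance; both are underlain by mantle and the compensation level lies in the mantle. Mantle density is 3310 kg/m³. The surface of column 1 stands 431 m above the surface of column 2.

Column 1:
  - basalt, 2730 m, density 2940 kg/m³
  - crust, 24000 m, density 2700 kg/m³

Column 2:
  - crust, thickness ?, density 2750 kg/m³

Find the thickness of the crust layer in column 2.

25400 m

Take the compensation level at the base of the deeper column (depth z_c below the surface of column 1) and equate Σ ρ_i t_i down to z_c; mantle fills any gap and the z_c terms cancel.
Column 1: 2730×2940 + 24000×2700 + (z_c − 26730)×3310
Column 2: 431×0 + x×2750 + (z_c − 431 − 0 − x)×3310
The z_c×3310 term appears on both sides and cancels. Collect the known terms of each column as K = Σ(ρt)_known − 3310 × (depth of known layers): K_1 = 72826200 − 3310×26730 = −15650100; K_2 = 0 − 3310×(431 + 0) = −1426610.
Balance: K_1 = K_2 − x×(3310 − 2750), so x = (K_2 − K_1)/(3310 − 2750) = 14223500/560 = 25400 m.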